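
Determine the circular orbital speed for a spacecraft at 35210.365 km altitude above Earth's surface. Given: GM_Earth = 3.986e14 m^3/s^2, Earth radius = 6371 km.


r = R_E + alt = 6371.0 + 35210.365 = 41581.3650 km = 4.1581365e+07 m
v = sqrt(mu/r) = sqrt(3.986e14 / 4.1581365e+07) = 3096.1306 m/s = 3.0961 km/s

3.0961 km/s


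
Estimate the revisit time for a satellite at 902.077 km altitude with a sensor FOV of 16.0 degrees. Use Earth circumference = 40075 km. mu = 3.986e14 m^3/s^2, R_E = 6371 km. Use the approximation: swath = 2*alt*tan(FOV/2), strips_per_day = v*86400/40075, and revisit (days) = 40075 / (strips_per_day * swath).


swath = 2*902.077*tan(0.1396263) = 253.5573 km
v = sqrt(mu/r) = 7403.0308 m/s = 7.4030 km/s
strips/day = v*86400/40075 = 7.4030*86400/40075 = 15.9606
coverage/day = strips * swath = 15.9606 * 253.5573 = 4046.9319 km
revisit = 40075 / 4046.9319 = 9.9026 days

9.9026 days


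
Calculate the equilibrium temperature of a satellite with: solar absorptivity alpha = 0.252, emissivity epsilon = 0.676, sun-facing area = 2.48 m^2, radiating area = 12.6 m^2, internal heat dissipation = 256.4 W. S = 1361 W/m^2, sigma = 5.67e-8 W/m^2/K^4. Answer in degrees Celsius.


Numerator = alpha*S*A_sun + Q_int = 0.252*1361*2.48 + 256.4 = 1106.9706 W
Denominator = eps*sigma*A_rad = 0.676*5.67e-8*12.6 = 4.8294792e-07 W/K^4
T^4 = 2.2921117e+09 K^4
T = 218.8059 K = -54.3441 C

-54.3441 degrees Celsius


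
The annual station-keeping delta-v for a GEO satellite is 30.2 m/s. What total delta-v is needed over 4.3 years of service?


dV = rate * years = 30.2 * 4.3
dV = 129.8600 m/s

129.8600 m/s


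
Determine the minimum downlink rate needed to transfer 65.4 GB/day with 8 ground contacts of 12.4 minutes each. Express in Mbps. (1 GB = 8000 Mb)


total contact time = 8 * 12.4 * 60 = 5952.0000 s
data = 65.4 GB = 523200.0000 Mb
rate = 523200.0000 / 5952.0000 = 87.9032 Mbps

87.9032 Mbps


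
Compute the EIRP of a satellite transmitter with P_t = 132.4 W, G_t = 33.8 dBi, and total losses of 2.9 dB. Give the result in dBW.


Pt = 132.4 W = 21.2189 dBW
EIRP = Pt_dBW + Gt - losses = 21.2189 + 33.8 - 2.9 = 52.1189 dBW

52.1189 dBW


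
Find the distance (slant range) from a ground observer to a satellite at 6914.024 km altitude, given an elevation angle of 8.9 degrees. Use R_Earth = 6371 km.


h = 6914.024 km, el = 8.9 deg
d = -R_E*sin(el) + sqrt((R_E*sin(el))^2 + 2*R_E*h + h^2)
d = -6371.0000*sin(0.1553343) + sqrt((6371.0000*0.1547104)^2 + 2*6371.0000*6914.024 + 6914.024^2)
d = 10713.6455 km

10713.6455 km


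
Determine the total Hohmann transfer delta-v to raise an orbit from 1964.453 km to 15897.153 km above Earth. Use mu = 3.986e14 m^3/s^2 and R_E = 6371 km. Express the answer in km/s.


r1 = 8335.4530 km = 8.335453e+06 m
r2 = 22268.1530 km = 2.2268153e+07 m
dv1 = sqrt(mu/r1)*(sqrt(2*r2/(r1+r2)) - 1) = 1426.9006 m/s
dv2 = sqrt(mu/r2)*(1 - sqrt(2*r1/(r1+r2))) = 1108.2144 m/s
total dv = |dv1| + |dv2| = 1426.9006 + 1108.2144 = 2535.1149 m/s = 2.5351 km/s

2.5351 km/s


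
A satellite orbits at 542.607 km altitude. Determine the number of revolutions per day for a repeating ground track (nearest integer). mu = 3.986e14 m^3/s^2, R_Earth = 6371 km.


r = 6.913607e+06 m
T = 2*pi*sqrt(r^3/mu) = 5720.9513 s = 95.3492 min
revs/day = 1440 / 95.3492 = 15.1024
Rounded: 15 revolutions per day

15 revolutions per day


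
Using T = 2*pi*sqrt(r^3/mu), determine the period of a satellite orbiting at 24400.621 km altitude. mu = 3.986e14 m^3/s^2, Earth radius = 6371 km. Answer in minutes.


r = 30771.6210 km = 3.0771621e+07 m
T = 2*pi*sqrt(r^3/mu) = 2*pi*sqrt(2.9137422e+22 / 3.986e14)
T = 53720.0964 s = 895.3349 min

895.3349 minutes


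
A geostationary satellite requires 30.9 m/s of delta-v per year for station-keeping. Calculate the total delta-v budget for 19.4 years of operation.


dV = rate * years = 30.9 * 19.4
dV = 599.4600 m/s

599.4600 m/s


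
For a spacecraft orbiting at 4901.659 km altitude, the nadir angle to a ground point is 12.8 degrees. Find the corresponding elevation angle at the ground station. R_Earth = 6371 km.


r = R_E + alt = 11272.6590 km
Law of sines in the satellite / Earth-center / ground-point triangle:
  sin(nadir)/R_E = sin(90 + el)/r  =>  cos(el) = (r/R_E)*sin(nadir)
cos(el) = (11272.6590 / 6371.0000) * sin(12.8 deg) = 0.3920014
el = arccos(0.3920014) = 66.9209 deg
(Earth-central angle = 90 - nadir - el = 10.2791 deg)

66.9209 degrees


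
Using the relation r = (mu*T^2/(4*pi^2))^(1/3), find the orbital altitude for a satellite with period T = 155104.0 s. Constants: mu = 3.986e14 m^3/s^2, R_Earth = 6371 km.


T = 155104.0 s
r = (mu*T^2/(4*pi^2))^(1/3) = (3.986e14 * 155104.0^2 / (4*pi^2))^(1/3)
r = 6.2393764e+07 m = 62393.7638 km
alt = r - R_E = 62393.7638 - 6371 = 56022.7638 km

56022.7638 km


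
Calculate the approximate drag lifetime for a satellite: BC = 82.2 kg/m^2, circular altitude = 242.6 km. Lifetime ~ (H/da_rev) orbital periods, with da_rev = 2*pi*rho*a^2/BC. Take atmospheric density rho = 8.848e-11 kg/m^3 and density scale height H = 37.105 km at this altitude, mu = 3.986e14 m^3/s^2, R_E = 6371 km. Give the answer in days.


a = R_E + alt = 6613.6000 km = 6.6136e+06 m
da_rev = 2*pi*rho*a^2/BC = 2*pi*8.848e-11*(6.6136e+06)^2/82.2 = 295.821009 m per revolution
N = H/da_rev = 37105.0000 m / 295.821009 m = 125.4306 revolutions
P = 2*pi*sqrt(a^3/mu) = 5352.6409 s
lifetime = N*P = 125.4306 * 5352.6409 = 671384.8391 s = 7.7707 days

7.7707 days


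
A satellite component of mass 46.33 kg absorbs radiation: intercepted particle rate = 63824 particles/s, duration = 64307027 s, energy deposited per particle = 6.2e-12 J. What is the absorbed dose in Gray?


Total energy deposited = rate * time * E_per
  = 63824 * 64307027 * 6.2e-12 = 25.4469 J
Dose = E_total / mass = 25.4469 / 46.33
Dose = 0.5492522 Gy

0.5493 Gy


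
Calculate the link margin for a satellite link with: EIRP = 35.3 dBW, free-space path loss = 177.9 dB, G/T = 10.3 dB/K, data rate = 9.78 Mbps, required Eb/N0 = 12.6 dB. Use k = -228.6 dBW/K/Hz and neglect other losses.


C/N0 = EIRP - FSPL + G/T - k = 35.3 - 177.9 + 10.3 - (-228.6)
C/N0 = 96.3000 dB-Hz
R_b = 9.78 Mbps = 9.78e+06 bps -> 10*log10(R_b) = 69.9034 dB-Hz
Eb/N0 = C/N0 - 10*log10(R_b) = 96.3000 - 69.9034 = 26.3966 dB
Margin = Eb/N0 - Eb/N0_req = 26.3966 - 12.6 = 13.7966 dB (link closes)

13.7966 dB


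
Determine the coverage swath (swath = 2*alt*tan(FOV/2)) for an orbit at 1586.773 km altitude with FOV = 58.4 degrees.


FOV = 58.4 deg = 1.0193 rad
swath = 2 * alt * tan(FOV/2) = 2 * 1586.773 * tan(0.5096361)
swath = 2 * 1586.773 * 0.5588811
swath = 1773.6349 km

1773.6349 km


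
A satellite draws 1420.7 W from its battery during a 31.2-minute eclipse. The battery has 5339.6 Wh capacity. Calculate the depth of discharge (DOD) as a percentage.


E_used = P * t / 60 = 1420.7 * 31.2 / 60 = 738.7640 Wh
DOD = E_used / E_total * 100 = 738.7640 / 5339.6 * 100
DOD = 13.8356 %

13.8356 %


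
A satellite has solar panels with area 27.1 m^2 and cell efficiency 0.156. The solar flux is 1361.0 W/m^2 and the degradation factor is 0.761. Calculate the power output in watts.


P = area * eta * S * degradation
P = 27.1 * 0.156 * 1361.0 * 0.761
P = 4378.6141 W

4378.6141 W


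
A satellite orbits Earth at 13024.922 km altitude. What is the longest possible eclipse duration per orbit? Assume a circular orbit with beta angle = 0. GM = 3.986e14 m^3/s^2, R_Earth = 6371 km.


r = 19395.9220 km
T = 448.0491 min
Eclipse fraction = arcsin(R_E/r)/pi = arcsin(6371.0000/19395.9220)/pi
= arcsin(0.3284711)/pi = 0.1065334
Eclipse duration = 0.1065334 * 448.0491 = 47.7322 min

47.7322 minutes


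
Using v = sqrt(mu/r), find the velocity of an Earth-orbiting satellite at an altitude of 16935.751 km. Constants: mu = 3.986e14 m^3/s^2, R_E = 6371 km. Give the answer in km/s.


r = R_E + alt = 6371.0 + 16935.751 = 23306.7510 km = 2.3306751e+07 m
v = sqrt(mu/r) = sqrt(3.986e14 / 2.3306751e+07) = 4135.4977 m/s = 4.1355 km/s

4.1355 km/s


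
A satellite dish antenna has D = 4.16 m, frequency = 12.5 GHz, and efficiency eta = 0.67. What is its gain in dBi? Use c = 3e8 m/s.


lambda = c/f = 3e8 / 1.25e+10 = 0.0240 m
G = eta*(pi*D/lambda)^2 = 0.67*(pi*4.16/0.0240)^2
G = 198672.9433 (linear)
G = 10*log10(198672.9433) = 52.9814 dBi

52.9814 dBi


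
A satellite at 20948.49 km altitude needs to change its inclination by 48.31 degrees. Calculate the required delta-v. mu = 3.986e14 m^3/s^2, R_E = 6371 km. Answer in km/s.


r = 27319.4900 km = 2.731949e+07 m
V = sqrt(mu/r) = 3819.7273 m/s
di = 48.31 deg = 0.8431686 rad
dV = 2*V*sin(di/2) = 2*3819.7273*sin(0.4215843)
dV = 3126.1147 m/s = 3.1261 km/s

3.1261 km/s


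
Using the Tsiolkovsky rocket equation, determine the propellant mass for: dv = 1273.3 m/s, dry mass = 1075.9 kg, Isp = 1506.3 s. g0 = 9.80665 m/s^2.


ve = Isp * g0 = 1506.3 * 9.80665 = 14771.756895 m/s
mass ratio = exp(dv/ve) = exp(1273.3/14771.756895) = 1.09002243
m_prop = m_dry * (mr - 1) = 1075.9 * (1.09002243 - 1)
m_prop = 96.8551 kg

96.8551 kg


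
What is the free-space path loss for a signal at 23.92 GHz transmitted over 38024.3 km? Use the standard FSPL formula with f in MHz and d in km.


f = 23.92 GHz = 23920.0000 MHz
d = 38024.3 km
FSPL = 32.44 + 20*log10(23920.0000) + 20*log10(38024.3)
FSPL = 32.44 + 87.5752 + 91.6012
FSPL = 211.6164 dB

211.6164 dB


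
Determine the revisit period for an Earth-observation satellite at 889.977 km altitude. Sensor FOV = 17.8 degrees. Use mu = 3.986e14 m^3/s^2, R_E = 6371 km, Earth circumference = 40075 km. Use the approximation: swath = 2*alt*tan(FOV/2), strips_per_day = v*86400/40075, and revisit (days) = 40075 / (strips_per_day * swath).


swath = 2*889.977*tan(0.1553343) = 278.7334 km
v = sqrt(mu/r) = 7409.1966 m/s = 7.4092 km/s
strips/day = v*86400/40075 = 7.4092*86400/40075 = 15.9739
coverage/day = strips * swath = 15.9739 * 278.7334 = 4452.4625 km
revisit = 40075 / 4452.4625 = 9.0006 days

9.0006 days


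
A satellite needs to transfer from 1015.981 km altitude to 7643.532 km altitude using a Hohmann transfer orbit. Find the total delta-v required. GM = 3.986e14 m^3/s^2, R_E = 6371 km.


r1 = 7386.9810 km = 7.386981e+06 m
r2 = 14014.5320 km = 1.4014532e+07 m
dv1 = sqrt(mu/r1)*(sqrt(2*r2/(r1+r2)) - 1) = 1060.8054 m/s
dv2 = sqrt(mu/r2)*(1 - sqrt(2*r1/(r1+r2))) = 902.0561 m/s
total dv = |dv1| + |dv2| = 1060.8054 + 902.0561 = 1962.8615 m/s = 1.9629 km/s

1.9629 km/s


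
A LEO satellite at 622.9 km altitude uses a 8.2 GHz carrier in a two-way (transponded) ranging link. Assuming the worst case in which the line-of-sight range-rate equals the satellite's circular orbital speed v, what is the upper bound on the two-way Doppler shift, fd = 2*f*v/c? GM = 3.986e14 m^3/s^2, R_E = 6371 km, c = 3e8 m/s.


r = 6.9939e+06 m
v = sqrt(mu/r) = 7549.3392 m/s (worst-case radial velocity)
f = 8.2 GHz = 8.2e+09 Hz
fd = 2*f*v/c = 2*8.2e+09*7549.3392/3.0e+08
fd = 412697.2085 Hz

412697.2085 Hz


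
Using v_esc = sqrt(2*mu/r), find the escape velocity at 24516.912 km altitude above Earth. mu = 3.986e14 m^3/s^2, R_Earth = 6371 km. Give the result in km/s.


r = 6371.0 + 24516.912 = 30887.9120 km = 3.0887912e+07 m
v_esc = sqrt(2*mu/r) = sqrt(2*3.986e14 / 3.0887912e+07)
v_esc = 5080.3001 m/s = 5.0803 km/s

5.0803 km/s


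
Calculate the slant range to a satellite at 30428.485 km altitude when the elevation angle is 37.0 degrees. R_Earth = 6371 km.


h = 30428.485 km, el = 37.0 deg
d = -R_E*sin(el) + sqrt((R_E*sin(el))^2 + 2*R_E*h + h^2)
d = -6371.0000*sin(0.6457718) + sqrt((6371.0000*0.601815)^2 + 2*6371.0000*30428.485 + 30428.485^2)
d = 32611.8687 km

32611.8687 km


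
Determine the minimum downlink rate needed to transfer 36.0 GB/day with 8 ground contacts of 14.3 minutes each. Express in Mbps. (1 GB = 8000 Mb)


total contact time = 8 * 14.3 * 60 = 6864.0000 s
data = 36.0 GB = 288000.0000 Mb
rate = 288000.0000 / 6864.0000 = 41.9580 Mbps

41.9580 Mbps


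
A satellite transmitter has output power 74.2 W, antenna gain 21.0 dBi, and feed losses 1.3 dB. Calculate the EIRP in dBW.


Pt = 74.2 W = 18.7040 dBW
EIRP = Pt_dBW + Gt - losses = 18.7040 + 21.0 - 1.3 = 38.4040 dBW

38.4040 dBW


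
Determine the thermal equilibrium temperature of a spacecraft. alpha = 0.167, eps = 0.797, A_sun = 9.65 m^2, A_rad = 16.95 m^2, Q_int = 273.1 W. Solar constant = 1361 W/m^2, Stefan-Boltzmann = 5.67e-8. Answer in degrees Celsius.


Numerator = alpha*S*A_sun + Q_int = 0.167*1361*9.65 + 273.1 = 2466.4196 W
Denominator = eps*sigma*A_rad = 0.797*5.67e-8*16.95 = 7.6596881e-07 W/K^4
T^4 = 3.22e+09 K^4
T = 238.2122 K = -34.9378 C

-34.9378 degrees Celsius


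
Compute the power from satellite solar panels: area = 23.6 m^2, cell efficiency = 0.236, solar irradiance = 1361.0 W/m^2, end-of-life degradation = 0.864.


P = area * eta * S * degradation
P = 23.6 * 0.236 * 1361.0 * 0.864
P = 6549.3149 W

6549.3149 W


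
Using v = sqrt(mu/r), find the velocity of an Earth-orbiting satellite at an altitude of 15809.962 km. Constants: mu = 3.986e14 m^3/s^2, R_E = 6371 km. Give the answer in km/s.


r = R_E + alt = 6371.0 + 15809.962 = 22180.9620 km = 2.2180962e+07 m
v = sqrt(mu/r) = sqrt(3.986e14 / 2.2180962e+07) = 4239.1468 m/s = 4.2391 km/s

4.2391 km/s


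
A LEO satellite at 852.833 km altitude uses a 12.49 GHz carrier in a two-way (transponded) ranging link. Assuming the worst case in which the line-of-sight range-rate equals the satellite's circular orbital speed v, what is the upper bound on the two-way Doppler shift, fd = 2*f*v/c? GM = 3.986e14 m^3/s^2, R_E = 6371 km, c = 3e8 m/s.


r = 7.223833e+06 m
v = sqrt(mu/r) = 7428.2207 m/s (worst-case radial velocity)
f = 12.49 GHz = 1.249e+10 Hz
fd = 2*f*v/c = 2*1.249e+10*7428.2207/3.0e+08
fd = 618523.1768 Hz

618523.1768 Hz


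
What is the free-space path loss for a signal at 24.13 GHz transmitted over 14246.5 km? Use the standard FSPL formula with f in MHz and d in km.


f = 24.13 GHz = 24130.0000 MHz
d = 14246.5 km
FSPL = 32.44 + 20*log10(24130.0000) + 20*log10(14246.5)
FSPL = 32.44 + 87.6511 + 83.0742
FSPL = 203.1653 dB

203.1653 dB


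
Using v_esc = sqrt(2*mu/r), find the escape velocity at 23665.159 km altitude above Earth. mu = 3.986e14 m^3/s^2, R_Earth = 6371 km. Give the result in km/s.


r = 6371.0 + 23665.159 = 30036.1590 km = 3.0036159e+07 m
v_esc = sqrt(2*mu/r) = sqrt(2*3.986e14 / 3.0036159e+07)
v_esc = 5151.8291 m/s = 5.1518 km/s

5.1518 km/s


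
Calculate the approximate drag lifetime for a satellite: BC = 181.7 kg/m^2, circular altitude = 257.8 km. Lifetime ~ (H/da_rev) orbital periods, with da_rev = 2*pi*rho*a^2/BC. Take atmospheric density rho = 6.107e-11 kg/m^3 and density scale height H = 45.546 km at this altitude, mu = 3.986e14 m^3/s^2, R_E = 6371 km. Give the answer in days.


a = R_E + alt = 6628.8000 km = 6.6288e+06 m
da_rev = 2*pi*rho*a^2/BC = 2*pi*6.107e-11*(6.6288e+06)^2/181.7 = 92.794598 m per revolution
N = H/da_rev = 45546.0000 m / 92.794598 m = 490.8260 revolutions
P = 2*pi*sqrt(a^3/mu) = 5371.1044 s
lifetime = N*P = 490.8260 * 5371.1044 = 2.6362776e+06 s = 30.5125 days

30.5125 days


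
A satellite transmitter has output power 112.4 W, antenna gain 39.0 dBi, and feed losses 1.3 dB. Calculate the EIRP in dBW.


Pt = 112.4 W = 20.5077 dBW
EIRP = Pt_dBW + Gt - losses = 20.5077 + 39.0 - 1.3 = 58.2077 dBW

58.2077 dBW


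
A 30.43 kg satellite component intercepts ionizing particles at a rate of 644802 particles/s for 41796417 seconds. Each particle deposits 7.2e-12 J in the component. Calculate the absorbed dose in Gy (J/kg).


Total energy deposited = rate * time * E_per
  = 644802 * 41796417 * 7.2e-12 = 194.0430 J
Dose = E_total / mass = 194.0430 / 30.43
Dose = 6.3767 Gy

6.3767 Gy


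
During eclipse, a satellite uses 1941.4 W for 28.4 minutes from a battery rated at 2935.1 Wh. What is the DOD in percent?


E_used = P * t / 60 = 1941.4 * 28.4 / 60 = 918.9293 Wh
DOD = E_used / E_total * 100 = 918.9293 / 2935.1 * 100
DOD = 31.3083 %

31.3083 %


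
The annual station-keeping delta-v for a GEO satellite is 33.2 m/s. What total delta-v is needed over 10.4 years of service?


dV = rate * years = 33.2 * 10.4
dV = 345.2800 m/s

345.2800 m/s


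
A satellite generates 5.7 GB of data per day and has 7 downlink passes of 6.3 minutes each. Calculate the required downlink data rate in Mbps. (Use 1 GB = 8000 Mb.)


total contact time = 7 * 6.3 * 60 = 2646.0000 s
data = 5.7 GB = 45600.0000 Mb
rate = 45600.0000 / 2646.0000 = 17.2336 Mbps

17.2336 Mbps


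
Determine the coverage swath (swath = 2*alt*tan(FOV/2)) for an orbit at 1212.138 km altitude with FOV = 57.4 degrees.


FOV = 57.4 deg = 1.0018 rad
swath = 2 * alt * tan(FOV/2) = 2 * 1212.138 * tan(0.5009095)
swath = 2 * 1212.138 * 0.547484
swath = 1327.2523 km

1327.2523 km


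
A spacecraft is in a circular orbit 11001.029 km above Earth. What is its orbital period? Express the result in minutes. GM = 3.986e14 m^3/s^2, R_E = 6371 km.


r = 17372.0290 km = 1.7372029e+07 m
T = 2*pi*sqrt(r^3/mu) = 2*pi*sqrt(5.2426593e+21 / 3.986e14)
T = 22786.9941 s = 379.7832 min

379.7832 minutes


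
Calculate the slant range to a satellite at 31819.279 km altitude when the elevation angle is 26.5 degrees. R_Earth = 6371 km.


h = 31819.279 km, el = 26.5 deg
d = -R_E*sin(el) + sqrt((R_E*sin(el))^2 + 2*R_E*h + h^2)
d = -6371.0000*sin(0.4625123) + sqrt((6371.0000*0.4461978)^2 + 2*6371.0000*31819.279 + 31819.279^2)
d = 34919.5414 km

34919.5414 km


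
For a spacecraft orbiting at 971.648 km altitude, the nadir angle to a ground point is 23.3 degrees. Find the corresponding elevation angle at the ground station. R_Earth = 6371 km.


r = R_E + alt = 7342.6480 km
Law of sines in the satellite / Earth-center / ground-point triangle:
  sin(nadir)/R_E = sin(90 + el)/r  =>  cos(el) = (r/R_E)*sin(nadir)
cos(el) = (7342.6480 / 6371.0000) * sin(23.3 deg) = 0.4558706
el = arccos(0.4558706) = 62.8790 deg
(Earth-central angle = 90 - nadir - el = 3.8210 deg)

62.8790 degrees


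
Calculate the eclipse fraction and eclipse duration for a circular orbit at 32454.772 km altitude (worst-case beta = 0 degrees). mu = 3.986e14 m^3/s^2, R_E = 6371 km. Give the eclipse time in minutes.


r = 38825.7720 km
T = 1268.9372 min
Eclipse fraction = arcsin(R_E/r)/pi = arcsin(6371.0000/38825.7720)/pi
= arcsin(0.164092)/pi = 0.05246941
Eclipse duration = 0.05246941 * 1268.9372 = 66.5804 min

66.5804 minutes


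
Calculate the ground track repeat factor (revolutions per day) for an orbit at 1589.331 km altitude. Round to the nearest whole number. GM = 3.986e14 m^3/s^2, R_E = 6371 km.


r = 7.960331e+06 m
T = 2*pi*sqrt(r^3/mu) = 7068.1850 s = 117.8031 min
revs/day = 1440 / 117.8031 = 12.2238
Rounded: 12 revolutions per day

12 revolutions per day


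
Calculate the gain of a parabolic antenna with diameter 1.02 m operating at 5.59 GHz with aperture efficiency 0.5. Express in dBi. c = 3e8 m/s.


lambda = c/f = 3e8 / 5.59e+09 = 0.05366726 m
G = eta*(pi*D/lambda)^2 = 0.5*(pi*1.02/0.05366726)^2
G = 1782.5889 (linear)
G = 10*log10(1782.5889) = 32.5105 dBi

32.5105 dBi


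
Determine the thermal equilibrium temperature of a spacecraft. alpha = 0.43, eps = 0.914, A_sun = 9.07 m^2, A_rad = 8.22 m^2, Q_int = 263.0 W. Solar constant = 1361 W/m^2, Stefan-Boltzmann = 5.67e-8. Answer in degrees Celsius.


Numerator = alpha*S*A_sun + Q_int = 0.43*1361*9.07 + 263.0 = 5571.0361 W
Denominator = eps*sigma*A_rad = 0.914*5.67e-8*8.22 = 4.2599164e-07 W/K^4
T^4 = 1.3077806e+10 K^4
T = 338.1689 K = 65.0189 C

65.0189 degrees Celsius


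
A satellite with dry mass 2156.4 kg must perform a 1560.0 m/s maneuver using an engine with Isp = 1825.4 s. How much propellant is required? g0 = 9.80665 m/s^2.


ve = Isp * g0 = 1825.4 * 9.80665 = 17901.058910 m/s
mass ratio = exp(dv/ve) = exp(1560.0/17901.058910) = 1.09105562
m_prop = m_dry * (mr - 1) = 2156.4 * (1.09105562 - 1)
m_prop = 196.3523 kg

196.3523 kg


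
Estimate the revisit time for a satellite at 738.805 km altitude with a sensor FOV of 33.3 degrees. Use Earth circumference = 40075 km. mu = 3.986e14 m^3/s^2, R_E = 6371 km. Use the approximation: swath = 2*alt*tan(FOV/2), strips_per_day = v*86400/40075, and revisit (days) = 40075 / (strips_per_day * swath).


swath = 2*738.805*tan(0.2905973) = 441.8991 km
v = sqrt(mu/r) = 7487.5512 m/s = 7.4876 km/s
strips/day = v*86400/40075 = 7.4876*86400/40075 = 16.1428
coverage/day = strips * swath = 16.1428 * 441.8991 = 7133.5075 km
revisit = 40075 / 7133.5075 = 5.6179 days

5.6179 days


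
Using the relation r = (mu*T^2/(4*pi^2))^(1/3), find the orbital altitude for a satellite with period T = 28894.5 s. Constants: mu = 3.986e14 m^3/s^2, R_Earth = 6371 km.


T = 28894.5 s
r = (mu*T^2/(4*pi^2))^(1/3) = (3.986e14 * 28894.5^2 / (4*pi^2))^(1/3)
r = 2.0351791e+07 m = 20351.7914 km
alt = r - R_E = 20351.7914 - 6371 = 13980.7914 km

13980.7914 km


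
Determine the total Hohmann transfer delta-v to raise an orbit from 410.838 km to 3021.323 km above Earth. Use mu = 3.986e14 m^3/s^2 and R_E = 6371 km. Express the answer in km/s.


r1 = 6781.8380 km = 6.781838e+06 m
r2 = 9392.3230 km = 9.392323e+06 m
dv1 = sqrt(mu/r1)*(sqrt(2*r2/(r1+r2)) - 1) = 595.5460 m/s
dv2 = sqrt(mu/r2)*(1 - sqrt(2*r1/(r1+r2))) = 548.8357 m/s
total dv = |dv1| + |dv2| = 595.5460 + 548.8357 = 1144.3816 m/s = 1.1444 km/s

1.1444 km/s


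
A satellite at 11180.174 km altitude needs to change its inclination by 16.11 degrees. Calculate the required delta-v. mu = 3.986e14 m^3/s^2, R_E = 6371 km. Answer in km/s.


r = 17551.1740 km = 1.7551174e+07 m
V = sqrt(mu/r) = 4765.5778 m/s
di = 16.11 deg = 0.2811725 rad
dV = 2*V*sin(di/2) = 2*4765.5778*sin(0.1405863)
dV = 1335.5401 m/s = 1.3355 km/s

1.3355 km/s


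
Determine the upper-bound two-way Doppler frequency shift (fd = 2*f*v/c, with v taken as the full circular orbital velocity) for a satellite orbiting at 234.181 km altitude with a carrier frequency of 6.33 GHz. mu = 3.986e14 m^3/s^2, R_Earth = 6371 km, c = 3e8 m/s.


r = 6.605181e+06 m
v = sqrt(mu/r) = 7768.3053 m/s (worst-case radial velocity)
f = 6.33 GHz = 6.33e+09 Hz
fd = 2*f*v/c = 2*6.33e+09*7768.3053/3.0e+08
fd = 327822.4839 Hz

327822.4839 Hz


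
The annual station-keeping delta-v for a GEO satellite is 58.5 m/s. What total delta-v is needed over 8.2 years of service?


dV = rate * years = 58.5 * 8.2
dV = 479.7000 m/s

479.7000 m/s


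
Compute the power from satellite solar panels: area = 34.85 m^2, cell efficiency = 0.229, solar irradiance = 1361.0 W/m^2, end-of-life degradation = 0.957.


P = area * eta * S * degradation
P = 34.85 * 0.229 * 1361.0 * 0.957
P = 10394.6131 W

10394.6131 W


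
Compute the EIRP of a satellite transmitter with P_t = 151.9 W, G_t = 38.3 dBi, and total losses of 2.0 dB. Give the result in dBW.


Pt = 151.9 W = 21.8156 dBW
EIRP = Pt_dBW + Gt - losses = 21.8156 + 38.3 - 2.0 = 58.1156 dBW

58.1156 dBW


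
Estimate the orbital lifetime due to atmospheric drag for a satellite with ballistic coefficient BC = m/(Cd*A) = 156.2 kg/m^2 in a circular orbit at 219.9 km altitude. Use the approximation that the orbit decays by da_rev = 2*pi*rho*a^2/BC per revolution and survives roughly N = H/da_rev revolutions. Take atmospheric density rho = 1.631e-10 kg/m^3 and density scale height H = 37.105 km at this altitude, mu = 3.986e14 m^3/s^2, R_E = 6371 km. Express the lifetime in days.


a = R_E + alt = 6590.9000 km = 6.5909e+06 m
da_rev = 2*pi*rho*a^2/BC = 2*pi*1.631e-10*(6.5909e+06)^2/156.2 = 284.998284 m per revolution
N = H/da_rev = 37105.0000 m / 284.998284 m = 130.1938 revolutions
P = 2*pi*sqrt(a^3/mu) = 5325.1066 s
lifetime = N*P = 130.1938 * 5325.1066 = 693295.6832 s = 8.0243 days

8.0243 days


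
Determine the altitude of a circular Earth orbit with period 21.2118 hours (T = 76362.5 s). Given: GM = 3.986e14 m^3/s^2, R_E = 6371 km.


T = 76362.5 s
r = (mu*T^2/(4*pi^2))^(1/3) = (3.986e14 * 76362.5^2 / (4*pi^2))^(1/3)
r = 3.8902658e+07 m = 38902.6582 km
alt = r - R_E = 38902.6582 - 6371 = 32531.6582 km

32531.6582 km


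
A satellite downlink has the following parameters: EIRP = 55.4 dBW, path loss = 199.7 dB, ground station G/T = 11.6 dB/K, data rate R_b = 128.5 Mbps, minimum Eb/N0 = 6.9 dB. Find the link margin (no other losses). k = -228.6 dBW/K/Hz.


C/N0 = EIRP - FSPL + G/T - k = 55.4 - 199.7 + 11.6 - (-228.6)
C/N0 = 95.9000 dB-Hz
R_b = 128.5 Mbps = 1.285e+08 bps -> 10*log10(R_b) = 81.0890 dB-Hz
Eb/N0 = C/N0 - 10*log10(R_b) = 95.9000 - 81.0890 = 14.8110 dB
Margin = Eb/N0 - Eb/N0_req = 14.8110 - 6.9 = 7.9110 dB (link closes)

7.9110 dB


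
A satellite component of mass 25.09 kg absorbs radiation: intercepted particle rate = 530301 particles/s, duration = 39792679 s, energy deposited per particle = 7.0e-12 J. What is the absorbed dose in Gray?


Total energy deposited = rate * time * E_per
  = 530301 * 39792679 * 7.0e-12 = 147.7147 J
Dose = E_total / mass = 147.7147 / 25.09
Dose = 5.8874 Gy

5.8874 Gy


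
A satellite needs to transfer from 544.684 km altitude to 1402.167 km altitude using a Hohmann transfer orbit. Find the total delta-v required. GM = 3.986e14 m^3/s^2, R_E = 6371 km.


r1 = 6915.6840 km = 6.915684e+06 m
r2 = 7773.1670 km = 7.773167e+06 m
dv1 = sqrt(mu/r1)*(sqrt(2*r2/(r1+r2)) - 1) = 218.4515 m/s
dv2 = sqrt(mu/r2)*(1 - sqrt(2*r1/(r1+r2))) = 212.1578 m/s
total dv = |dv1| + |dv2| = 218.4515 + 212.1578 = 430.6093 m/s = 0.4306093 km/s

0.4306 km/s


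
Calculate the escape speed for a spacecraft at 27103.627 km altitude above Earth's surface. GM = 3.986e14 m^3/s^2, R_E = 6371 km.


r = 6371.0 + 27103.627 = 33474.6270 km = 3.3474627e+07 m
v_esc = sqrt(2*mu/r) = sqrt(2*3.986e14 / 3.3474627e+07)
v_esc = 4880.0669 m/s = 4.8801 km/s

4.8801 km/s


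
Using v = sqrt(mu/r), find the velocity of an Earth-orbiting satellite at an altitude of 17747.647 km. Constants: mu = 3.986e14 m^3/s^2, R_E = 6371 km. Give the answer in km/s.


r = R_E + alt = 6371.0 + 17747.647 = 24118.6470 km = 2.4118647e+07 m
v = sqrt(mu/r) = sqrt(3.986e14 / 2.4118647e+07) = 4065.2960 m/s = 4.0653 km/s

4.0653 km/s


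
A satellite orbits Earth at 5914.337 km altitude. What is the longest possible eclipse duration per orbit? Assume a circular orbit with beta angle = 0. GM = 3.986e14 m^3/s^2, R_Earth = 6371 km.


r = 12285.3370 km
T = 225.8607 min
Eclipse fraction = arcsin(R_E/r)/pi = arcsin(6371.0000/12285.3370)/pi
= arcsin(0.5185857)/pi = 0.1735413
Eclipse duration = 0.1735413 * 225.8607 = 39.1961 min

39.1961 minutes


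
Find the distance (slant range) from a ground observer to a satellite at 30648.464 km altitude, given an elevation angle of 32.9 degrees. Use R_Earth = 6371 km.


h = 30648.464 km, el = 32.9 deg
d = -R_E*sin(el) + sqrt((R_E*sin(el))^2 + 2*R_E*h + h^2)
d = -6371.0000*sin(0.5742133) + sqrt((6371.0000*0.5431744)^2 + 2*6371.0000*30648.464 + 30648.464^2)
d = 33170.3867 km

33170.3867 km


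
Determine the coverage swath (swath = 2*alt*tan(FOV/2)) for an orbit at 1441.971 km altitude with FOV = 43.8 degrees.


FOV = 43.8 deg = 0.7644542 rad
swath = 2 * alt * tan(FOV/2) = 2 * 1441.971 * tan(0.3822271)
swath = 2 * 1441.971 * 0.4019974
swath = 1159.3373 km

1159.3373 km


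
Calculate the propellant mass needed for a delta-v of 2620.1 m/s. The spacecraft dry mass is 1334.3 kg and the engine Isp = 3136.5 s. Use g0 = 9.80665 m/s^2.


ve = Isp * g0 = 3136.5 * 9.80665 = 30758.557725 m/s
mass ratio = exp(dv/ve) = exp(2620.1/30758.557725) = 1.08891610
m_prop = m_dry * (mr - 1) = 1334.3 * (1.08891610 - 1)
m_prop = 118.6408 kg

118.6408 kg


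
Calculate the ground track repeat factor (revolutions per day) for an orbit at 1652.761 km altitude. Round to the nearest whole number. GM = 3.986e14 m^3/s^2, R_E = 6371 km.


r = 8.023761e+06 m
T = 2*pi*sqrt(r^3/mu) = 7152.8348 s = 119.2139 min
revs/day = 1440 / 119.2139 = 12.0791
Rounded: 12 revolutions per day

12 revolutions per day


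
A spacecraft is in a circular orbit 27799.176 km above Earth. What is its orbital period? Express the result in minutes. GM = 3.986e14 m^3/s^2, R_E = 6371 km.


r = 34170.1760 km = 3.4170176e+07 m
T = 2*pi*sqrt(r^3/mu) = 2*pi*sqrt(3.9897129e+22 / 3.986e14)
T = 62861.1099 s = 1047.6852 min

1047.6852 minutes


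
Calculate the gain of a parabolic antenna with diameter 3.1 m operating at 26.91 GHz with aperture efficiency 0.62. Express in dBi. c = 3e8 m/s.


lambda = c/f = 3e8 / 2.691e+10 = 0.01114827 m
G = eta*(pi*D/lambda)^2 = 0.62*(pi*3.1/0.01114827)^2
G = 473150.9415 (linear)
G = 10*log10(473150.9415) = 56.7500 dBi

56.7500 dBi


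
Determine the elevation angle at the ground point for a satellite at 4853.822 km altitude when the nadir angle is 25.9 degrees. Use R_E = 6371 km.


r = R_E + alt = 11224.8220 km
Law of sines in the satellite / Earth-center / ground-point triangle:
  sin(nadir)/R_E = sin(90 + el)/r  =>  cos(el) = (r/R_E)*sin(nadir)
cos(el) = (11224.8220 / 6371.0000) * sin(25.9 deg) = 0.7695844
el = arccos(0.7695844) = 39.6834 deg
(Earth-central angle = 90 - nadir - el = 24.4166 deg)

39.6834 degrees


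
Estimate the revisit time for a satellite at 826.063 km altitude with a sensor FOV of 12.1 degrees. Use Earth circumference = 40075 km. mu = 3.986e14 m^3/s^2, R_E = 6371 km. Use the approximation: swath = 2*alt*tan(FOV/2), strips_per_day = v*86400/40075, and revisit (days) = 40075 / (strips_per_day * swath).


swath = 2*826.063*tan(0.1055924) = 175.1033 km
v = sqrt(mu/r) = 7442.0228 m/s = 7.4420 km/s
strips/day = v*86400/40075 = 7.4420*86400/40075 = 16.0447
coverage/day = strips * swath = 16.0447 * 175.1033 = 2809.4766 km
revisit = 40075 / 2809.4766 = 14.2642 days

14.2642 days


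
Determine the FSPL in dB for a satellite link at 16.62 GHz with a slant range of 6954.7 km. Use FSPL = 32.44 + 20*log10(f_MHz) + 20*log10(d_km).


f = 16.62 GHz = 16620.0000 MHz
d = 6954.7 km
FSPL = 32.44 + 20*log10(16620.0000) + 20*log10(6954.7)
FSPL = 32.44 + 84.4126 + 76.8456
FSPL = 193.6982 dB

193.6982 dB


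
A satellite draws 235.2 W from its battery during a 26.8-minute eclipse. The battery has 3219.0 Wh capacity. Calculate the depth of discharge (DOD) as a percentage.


E_used = P * t / 60 = 235.2 * 26.8 / 60 = 105.0560 Wh
DOD = E_used / E_total * 100 = 105.0560 / 3219.0 * 100
DOD = 3.2636 %

3.2636 %


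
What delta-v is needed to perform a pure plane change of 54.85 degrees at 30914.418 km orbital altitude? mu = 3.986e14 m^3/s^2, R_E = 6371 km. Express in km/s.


r = 37285.4180 km = 3.7285418e+07 m
V = sqrt(mu/r) = 3269.6340 m/s
di = 54.85 deg = 0.9573131 rad
dV = 2*V*sin(di/2) = 2*3269.6340*sin(0.4786565)
dV = 3011.9026 m/s = 3.0119 km/s

3.0119 km/s


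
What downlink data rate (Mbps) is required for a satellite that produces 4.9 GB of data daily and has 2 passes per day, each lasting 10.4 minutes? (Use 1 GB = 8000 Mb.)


total contact time = 2 * 10.4 * 60 = 1248.0000 s
data = 4.9 GB = 39200.0000 Mb
rate = 39200.0000 / 1248.0000 = 31.4103 Mbps

31.4103 Mbps


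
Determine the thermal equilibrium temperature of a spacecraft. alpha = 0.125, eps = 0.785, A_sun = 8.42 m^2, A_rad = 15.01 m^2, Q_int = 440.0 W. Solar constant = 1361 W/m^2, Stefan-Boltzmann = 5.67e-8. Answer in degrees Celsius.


Numerator = alpha*S*A_sun + Q_int = 0.125*1361*8.42 + 440.0 = 1872.4525 W
Denominator = eps*sigma*A_rad = 0.785*5.67e-8*15.01 = 6.680876e-07 W/K^4
T^4 = 2.8027051e+09 K^4
T = 230.0882 K = -43.0618 C

-43.0618 degrees Celsius


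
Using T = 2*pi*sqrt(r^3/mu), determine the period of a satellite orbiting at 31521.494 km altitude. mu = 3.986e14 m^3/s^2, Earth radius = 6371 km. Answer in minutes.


r = 37892.4940 km = 3.7892494e+07 m
T = 2*pi*sqrt(r^3/mu) = 2*pi*sqrt(5.44076e+22 / 3.986e14)
T = 73407.5969 s = 1223.4599 min

1223.4599 minutes


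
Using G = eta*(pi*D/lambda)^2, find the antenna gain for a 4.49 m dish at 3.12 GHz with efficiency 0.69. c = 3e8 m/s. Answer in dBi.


lambda = c/f = 3e8 / 3.12e+09 = 0.09615385 m
G = eta*(pi*D/lambda)^2 = 0.69*(pi*4.49/0.09615385)^2
G = 14849.3757 (linear)
G = 10*log10(14849.3757) = 41.7171 dBi

41.7171 dBi


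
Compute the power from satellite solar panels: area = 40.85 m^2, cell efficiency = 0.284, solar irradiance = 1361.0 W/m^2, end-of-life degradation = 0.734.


P = area * eta * S * degradation
P = 40.85 * 0.284 * 1361.0 * 0.734
P = 11589.4970 W

11589.4970 W


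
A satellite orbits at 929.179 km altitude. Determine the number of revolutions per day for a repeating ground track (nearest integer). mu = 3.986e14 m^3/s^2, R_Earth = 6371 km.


r = 7.300179e+06 m
T = 2*pi*sqrt(r^3/mu) = 6207.4251 s = 103.4571 min
revs/day = 1440 / 103.4571 = 13.9188
Rounded: 14 revolutions per day

14 revolutions per day


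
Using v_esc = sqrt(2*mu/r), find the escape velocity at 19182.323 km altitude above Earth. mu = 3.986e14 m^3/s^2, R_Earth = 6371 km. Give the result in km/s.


r = 6371.0 + 19182.323 = 25553.3230 km = 2.5553323e+07 m
v_esc = sqrt(2*mu/r) = sqrt(2*3.986e14 / 2.5553323e+07)
v_esc = 5585.4729 m/s = 5.5855 km/s

5.5855 km/s


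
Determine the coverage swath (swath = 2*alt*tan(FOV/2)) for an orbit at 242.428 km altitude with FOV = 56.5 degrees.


FOV = 56.5 deg = 0.986111 rad
swath = 2 * alt * tan(FOV/2) = 2 * 242.428 * tan(0.4930555)
swath = 2 * 242.428 * 0.5373194
swath = 260.5225 km

260.5225 km


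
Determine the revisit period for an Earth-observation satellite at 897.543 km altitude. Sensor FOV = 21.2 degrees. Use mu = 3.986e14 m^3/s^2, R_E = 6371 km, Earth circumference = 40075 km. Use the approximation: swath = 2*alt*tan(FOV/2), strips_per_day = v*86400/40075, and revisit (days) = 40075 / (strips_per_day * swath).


swath = 2*897.543*tan(0.1850049) = 335.9412 km
v = sqrt(mu/r) = 7405.3394 m/s = 7.4053 km/s
strips/day = v*86400/40075 = 7.4053*86400/40075 = 15.9656
coverage/day = strips * swath = 15.9656 * 335.9412 = 5363.5022 km
revisit = 40075 / 5363.5022 = 7.4718 days

7.4718 days


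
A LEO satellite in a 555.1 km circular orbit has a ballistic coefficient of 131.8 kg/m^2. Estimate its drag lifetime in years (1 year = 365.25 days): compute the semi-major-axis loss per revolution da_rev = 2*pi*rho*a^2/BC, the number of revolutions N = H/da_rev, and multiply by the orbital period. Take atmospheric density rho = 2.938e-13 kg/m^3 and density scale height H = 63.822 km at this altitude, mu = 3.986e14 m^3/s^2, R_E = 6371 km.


a = R_E + alt = 6926.1000 km = 6.9261e+06 m
da_rev = 2*pi*rho*a^2/BC = 2*pi*2.938e-13*(6.9261e+06)^2/131.8 = 0.671883174 m per revolution
N = H/da_rev = 63822.0000 m / 0.671883174 m = 94989.7281 revolutions
P = 2*pi*sqrt(a^3/mu) = 5736.4651 s
lifetime = N*P = 94989.7281 * 5736.4651 = 5.4490526e+08 s = 6306.7739 days
years = 6306.7739 / 365.25 = 17.2670 years

17.2670 years


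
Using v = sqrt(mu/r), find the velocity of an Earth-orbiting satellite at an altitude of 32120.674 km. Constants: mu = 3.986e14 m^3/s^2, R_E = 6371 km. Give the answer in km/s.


r = R_E + alt = 6371.0 + 32120.674 = 38491.6740 km = 3.8491674e+07 m
v = sqrt(mu/r) = sqrt(3.986e14 / 3.8491674e+07) = 3217.9941 m/s = 3.2180 km/s

3.2180 km/s


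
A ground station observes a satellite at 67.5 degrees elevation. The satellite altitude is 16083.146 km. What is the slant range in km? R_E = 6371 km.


h = 16083.146 km, el = 67.5 deg
d = -R_E*sin(el) + sqrt((R_E*sin(el))^2 + 2*R_E*h + h^2)
d = -6371.0000*sin(1.1781) + sqrt((6371.0000*0.9238795)^2 + 2*6371.0000*16083.146 + 16083.146^2)
d = 16435.3536 km

16435.3536 km


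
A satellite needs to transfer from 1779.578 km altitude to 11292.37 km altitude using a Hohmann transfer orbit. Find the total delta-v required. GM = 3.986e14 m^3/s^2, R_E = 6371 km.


r1 = 8150.5780 km = 8.150578e+06 m
r2 = 17663.3700 km = 1.766337e+07 m
dv1 = sqrt(mu/r1)*(sqrt(2*r2/(r1+r2)) - 1) = 1187.6852 m/s
dv2 = sqrt(mu/r2)*(1 - sqrt(2*r1/(r1+r2))) = 975.4454 m/s
total dv = |dv1| + |dv2| = 1187.6852 + 975.4454 = 2163.1306 m/s = 2.1631 km/s

2.1631 km/s


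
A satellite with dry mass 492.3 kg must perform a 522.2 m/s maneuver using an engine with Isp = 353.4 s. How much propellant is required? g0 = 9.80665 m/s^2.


ve = Isp * g0 = 353.4 * 9.80665 = 3465.670110 m/s
mass ratio = exp(dv/ve) = exp(522.2/3465.670110) = 1.16262215
m_prop = m_dry * (mr - 1) = 492.3 * (1.16262215 - 1)
m_prop = 80.0589 kg

80.0589 kg


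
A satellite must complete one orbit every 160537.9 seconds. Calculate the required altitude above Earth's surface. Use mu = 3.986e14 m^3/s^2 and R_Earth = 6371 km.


T = 160537.9 s
r = (mu*T^2/(4*pi^2))^(1/3) = (3.986e14 * 160537.9^2 / (4*pi^2))^(1/3)
r = 6.384265e+07 m = 63842.6498 km
alt = r - R_E = 63842.6498 - 6371 = 57471.6498 km

57471.6498 km


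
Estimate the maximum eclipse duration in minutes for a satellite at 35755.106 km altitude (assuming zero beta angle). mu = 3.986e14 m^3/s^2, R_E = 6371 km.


r = 42126.1060 km
T = 1434.1248 min
Eclipse fraction = arcsin(R_E/r)/pi = arcsin(6371.0000/42126.1060)/pi
= arcsin(0.1512364)/pi = 0.04832546
Eclipse duration = 0.04832546 * 1434.1248 = 69.3047 min

69.3047 minutes


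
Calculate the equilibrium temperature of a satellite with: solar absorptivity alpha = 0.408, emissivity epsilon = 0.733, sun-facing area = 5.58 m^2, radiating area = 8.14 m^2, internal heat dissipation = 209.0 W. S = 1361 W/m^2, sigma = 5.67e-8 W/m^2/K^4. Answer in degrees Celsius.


Numerator = alpha*S*A_sun + Q_int = 0.408*1361*5.58 + 209.0 = 3307.5070 W
Denominator = eps*sigma*A_rad = 0.733*5.67e-8*8.14 = 3.3830735e-07 W/K^4
T^4 = 9.7766336e+09 K^4
T = 314.4469 K = 41.2969 C

41.2969 degrees Celsius


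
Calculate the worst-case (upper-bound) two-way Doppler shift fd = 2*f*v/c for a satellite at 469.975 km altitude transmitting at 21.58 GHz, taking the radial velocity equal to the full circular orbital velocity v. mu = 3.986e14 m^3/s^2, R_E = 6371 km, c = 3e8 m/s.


r = 6.840975e+06 m
v = sqrt(mu/r) = 7633.2528 m/s (worst-case radial velocity)
f = 21.58 GHz = 2.158e+10 Hz
fd = 2*f*v/c = 2*2.158e+10*7633.2528/3.0e+08
fd = 1.0981706e+06 Hz

1.0982e+06 Hz


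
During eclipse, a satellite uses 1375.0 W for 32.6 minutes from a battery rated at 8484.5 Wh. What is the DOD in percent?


E_used = P * t / 60 = 1375.0 * 32.6 / 60 = 747.0833 Wh
DOD = E_used / E_total * 100 = 747.0833 / 8484.5 * 100
DOD = 8.8053 %

8.8053 %


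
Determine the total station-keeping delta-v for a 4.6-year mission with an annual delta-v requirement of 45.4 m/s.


dV = rate * years = 45.4 * 4.6
dV = 208.8400 m/s

208.8400 m/s


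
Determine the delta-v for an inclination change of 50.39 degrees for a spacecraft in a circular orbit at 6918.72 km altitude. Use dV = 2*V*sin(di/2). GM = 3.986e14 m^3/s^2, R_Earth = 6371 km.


r = 13289.7200 km = 1.328972e+07 m
V = sqrt(mu/r) = 5476.5963 m/s
di = 50.39 deg = 0.8794714 rad
dV = 2*V*sin(di/2) = 2*5476.5963*sin(0.4397357)
dV = 4662.7777 m/s = 4.6628 km/s

4.6628 km/s


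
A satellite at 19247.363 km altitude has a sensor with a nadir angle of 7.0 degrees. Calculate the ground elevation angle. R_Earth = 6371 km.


r = R_E + alt = 25618.3630 km
Law of sines in the satellite / Earth-center / ground-point triangle:
  sin(nadir)/R_E = sin(90 + el)/r  =>  cos(el) = (r/R_E)*sin(nadir)
cos(el) = (25618.3630 / 6371.0000) * sin(7.0 deg) = 0.4900476
el = arccos(0.4900476) = 60.6563 deg
(Earth-central angle = 90 - nadir - el = 22.3437 deg)

60.6563 degrees


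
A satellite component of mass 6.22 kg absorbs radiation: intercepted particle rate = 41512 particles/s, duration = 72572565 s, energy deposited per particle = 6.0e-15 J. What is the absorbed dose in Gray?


Total energy deposited = rate * time * E_per
  = 41512 * 72572565 * 6.0e-15 = 0.01807579 J
Dose = E_total / mass = 0.01807579 / 6.22
Dose = 0.002906076 Gy

0.0029 Gy


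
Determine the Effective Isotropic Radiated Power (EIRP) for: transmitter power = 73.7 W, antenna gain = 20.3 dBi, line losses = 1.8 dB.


Pt = 73.7 W = 18.6747 dBW
EIRP = Pt_dBW + Gt - losses = 18.6747 + 20.3 - 1.8 = 37.1747 dBW

37.1747 dBW
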